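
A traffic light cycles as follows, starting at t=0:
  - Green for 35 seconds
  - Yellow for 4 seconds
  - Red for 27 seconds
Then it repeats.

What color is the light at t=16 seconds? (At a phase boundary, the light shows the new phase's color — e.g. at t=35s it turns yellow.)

Cycle length = 35 + 4 + 27 = 66s
t = 16, phase_t = 16 mod 66 = 16
16 < 35 (green end) → GREEN

Answer: green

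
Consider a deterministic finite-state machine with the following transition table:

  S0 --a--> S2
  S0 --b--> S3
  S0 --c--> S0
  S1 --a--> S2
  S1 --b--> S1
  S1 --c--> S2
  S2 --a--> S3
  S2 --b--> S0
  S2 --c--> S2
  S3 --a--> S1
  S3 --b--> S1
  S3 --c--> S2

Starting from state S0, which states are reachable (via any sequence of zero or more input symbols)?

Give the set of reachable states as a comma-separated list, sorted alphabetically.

Answer: S0, S1, S2, S3

Derivation:
BFS from S0:
  visit S0: S0--a-->S2 (new), S0--b-->S3 (new), S0--c-->S0 (seen)
  visit S2: S2--a-->S3 (seen), S2--b-->S0 (seen), S2--c-->S2 (seen)
  visit S3: S3--a-->S1 (new), S3--b-->S1 (seen), S3--c-->S2 (seen)
  visit S1: S1--a-->S2 (seen), S1--b-->S1 (seen), S1--c-->S2 (seen)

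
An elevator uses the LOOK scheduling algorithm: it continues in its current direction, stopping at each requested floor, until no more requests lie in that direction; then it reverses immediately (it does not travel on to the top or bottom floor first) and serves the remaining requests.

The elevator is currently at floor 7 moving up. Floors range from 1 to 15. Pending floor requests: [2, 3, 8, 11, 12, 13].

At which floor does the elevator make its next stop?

Answer: 8

Derivation:
Current floor: 7, direction: up
Requests above: [8, 11, 12, 13]
Requests below: [2, 3]
Moving up and requests lie above → nearest above is min([8, 11, 12, 13]) = 8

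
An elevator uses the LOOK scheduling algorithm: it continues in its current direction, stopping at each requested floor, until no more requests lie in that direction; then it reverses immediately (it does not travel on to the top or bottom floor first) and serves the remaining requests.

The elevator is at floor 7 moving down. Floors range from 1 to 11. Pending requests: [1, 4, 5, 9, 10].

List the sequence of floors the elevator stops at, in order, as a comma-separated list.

Answer: 5, 4, 1, 9, 10

Derivation:
Current: 7, moving DOWN
Serve below first (descending): [5, 4, 1]
Then reverse, serve above (ascending): [9, 10]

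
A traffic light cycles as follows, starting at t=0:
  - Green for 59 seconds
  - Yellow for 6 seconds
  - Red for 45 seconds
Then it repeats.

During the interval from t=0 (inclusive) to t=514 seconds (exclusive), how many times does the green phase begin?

Cycle = 59+6+45 = 110s
green phase starts at t = k*110 + 0 for k=0,1,2,...
Need k*110+0 < 514 → k < 4.673
k ∈ {0, ..., 4} → 5 starts

Answer: 5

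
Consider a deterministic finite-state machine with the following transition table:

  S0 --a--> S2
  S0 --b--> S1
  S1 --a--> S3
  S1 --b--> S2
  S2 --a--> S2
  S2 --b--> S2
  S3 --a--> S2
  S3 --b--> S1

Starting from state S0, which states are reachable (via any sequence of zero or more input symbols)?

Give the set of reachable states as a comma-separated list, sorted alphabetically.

Answer: S0, S1, S2, S3

Derivation:
BFS from S0:
  visit S0: S0--a-->S2 (new), S0--b-->S1 (new)
  visit S2: S2--a-->S2 (seen), S2--b-->S2 (seen)
  visit S1: S1--a-->S3 (new), S1--b-->S2 (seen)
  visit S3: S3--a-->S2 (seen), S3--b-->S1 (seen)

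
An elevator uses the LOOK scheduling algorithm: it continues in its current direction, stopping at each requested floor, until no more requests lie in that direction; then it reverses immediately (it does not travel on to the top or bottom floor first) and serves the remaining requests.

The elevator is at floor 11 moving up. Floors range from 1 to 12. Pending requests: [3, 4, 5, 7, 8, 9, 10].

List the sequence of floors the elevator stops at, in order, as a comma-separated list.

Current: 11, moving UP
Serve above first (ascending): []
Then reverse, serve below (descending): [10, 9, 8, 7, 5, 4, 3]

Answer: 10, 9, 8, 7, 5, 4, 3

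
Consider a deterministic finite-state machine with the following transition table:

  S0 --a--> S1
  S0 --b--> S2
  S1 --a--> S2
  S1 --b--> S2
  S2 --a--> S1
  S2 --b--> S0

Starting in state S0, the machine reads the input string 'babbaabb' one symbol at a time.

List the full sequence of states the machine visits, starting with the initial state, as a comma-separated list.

Answer: S0, S2, S1, S2, S0, S1, S2, S0, S2

Derivation:
Start: S0
  read 'b': S0 --b--> S2
  read 'a': S2 --a--> S1
  read 'b': S1 --b--> S2
  read 'b': S2 --b--> S0
  read 'a': S0 --a--> S1
  read 'a': S1 --a--> S2
  read 'b': S2 --b--> S0
  read 'b': S0 --b--> S2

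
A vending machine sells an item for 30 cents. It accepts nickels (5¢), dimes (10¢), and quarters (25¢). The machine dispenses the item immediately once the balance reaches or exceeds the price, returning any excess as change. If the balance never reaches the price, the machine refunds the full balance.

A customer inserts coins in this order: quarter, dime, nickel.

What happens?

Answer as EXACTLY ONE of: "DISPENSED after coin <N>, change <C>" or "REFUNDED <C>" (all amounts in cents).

Answer: DISPENSED after coin 2, change 5

Derivation:
Price: 30¢
Coin 1 (quarter, 25¢): balance = 25¢
Coin 2 (dime, 10¢): balance = 35¢
  → balance >= price → DISPENSE, change = 35 - 30 = 5¢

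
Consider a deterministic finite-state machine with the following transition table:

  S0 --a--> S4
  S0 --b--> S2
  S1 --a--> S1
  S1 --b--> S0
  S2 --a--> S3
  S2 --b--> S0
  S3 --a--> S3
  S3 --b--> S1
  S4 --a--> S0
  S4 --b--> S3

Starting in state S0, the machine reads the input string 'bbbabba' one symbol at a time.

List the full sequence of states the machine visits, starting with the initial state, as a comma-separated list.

Start: S0
  read 'b': S0 --b--> S2
  read 'b': S2 --b--> S0
  read 'b': S0 --b--> S2
  read 'a': S2 --a--> S3
  read 'b': S3 --b--> S1
  read 'b': S1 --b--> S0
  read 'a': S0 --a--> S4

Answer: S0, S2, S0, S2, S3, S1, S0, S4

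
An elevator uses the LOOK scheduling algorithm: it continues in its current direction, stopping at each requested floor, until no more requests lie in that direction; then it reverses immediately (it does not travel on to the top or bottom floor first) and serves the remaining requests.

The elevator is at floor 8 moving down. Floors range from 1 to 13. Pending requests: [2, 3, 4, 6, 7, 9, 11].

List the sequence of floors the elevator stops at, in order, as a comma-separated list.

Answer: 7, 6, 4, 3, 2, 9, 11

Derivation:
Current: 8, moving DOWN
Serve below first (descending): [7, 6, 4, 3, 2]
Then reverse, serve above (ascending): [9, 11]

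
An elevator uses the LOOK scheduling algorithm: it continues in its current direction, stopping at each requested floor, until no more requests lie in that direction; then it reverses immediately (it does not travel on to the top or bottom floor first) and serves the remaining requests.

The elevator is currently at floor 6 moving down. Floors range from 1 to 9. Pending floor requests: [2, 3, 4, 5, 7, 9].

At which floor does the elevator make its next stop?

Current floor: 6, direction: down
Requests above: [7, 9]
Requests below: [2, 3, 4, 5]
Moving down and requests lie below → nearest below is max([2, 3, 4, 5]) = 5

Answer: 5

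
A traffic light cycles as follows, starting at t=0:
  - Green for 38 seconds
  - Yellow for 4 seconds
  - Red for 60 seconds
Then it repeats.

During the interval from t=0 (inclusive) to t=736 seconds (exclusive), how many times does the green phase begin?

Cycle = 38+4+60 = 102s
green phase starts at t = k*102 + 0 for k=0,1,2,...
Need k*102+0 < 736 → k < 7.216
k ∈ {0, ..., 7} → 8 starts

Answer: 8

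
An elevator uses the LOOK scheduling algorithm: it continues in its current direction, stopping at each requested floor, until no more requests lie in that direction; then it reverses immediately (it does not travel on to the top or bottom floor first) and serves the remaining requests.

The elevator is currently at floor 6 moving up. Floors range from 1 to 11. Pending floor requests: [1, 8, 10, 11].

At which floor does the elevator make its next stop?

Answer: 8

Derivation:
Current floor: 6, direction: up
Requests above: [8, 10, 11]
Requests below: [1]
Moving up and requests lie above → nearest above is min([8, 10, 11]) = 8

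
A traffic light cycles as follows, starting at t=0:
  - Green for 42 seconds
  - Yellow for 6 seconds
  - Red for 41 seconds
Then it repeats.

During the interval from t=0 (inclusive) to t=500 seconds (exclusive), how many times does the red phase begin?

Answer: 6

Derivation:
Cycle = 42+6+41 = 89s
red phase starts at t = k*89 + 48 for k=0,1,2,...
Need k*89+48 < 500 → k < 5.079
k ∈ {0, ..., 5} → 6 starts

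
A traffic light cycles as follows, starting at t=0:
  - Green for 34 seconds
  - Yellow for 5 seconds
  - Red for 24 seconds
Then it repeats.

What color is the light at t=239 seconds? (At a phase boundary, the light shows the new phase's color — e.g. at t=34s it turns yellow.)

Answer: red

Derivation:
Cycle length = 34 + 5 + 24 = 63s
t = 239, phase_t = 239 mod 63 = 50
50 >= 39 → RED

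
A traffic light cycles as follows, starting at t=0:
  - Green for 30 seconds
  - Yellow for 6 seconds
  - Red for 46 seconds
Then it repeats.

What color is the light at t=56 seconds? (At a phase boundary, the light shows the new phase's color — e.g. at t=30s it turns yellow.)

Cycle length = 30 + 6 + 46 = 82s
t = 56, phase_t = 56 mod 82 = 56
56 >= 36 → RED

Answer: red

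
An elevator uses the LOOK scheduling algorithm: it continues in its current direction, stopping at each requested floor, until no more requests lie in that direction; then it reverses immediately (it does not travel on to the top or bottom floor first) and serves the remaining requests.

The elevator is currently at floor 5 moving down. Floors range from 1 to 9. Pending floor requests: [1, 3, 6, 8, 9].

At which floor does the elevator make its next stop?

Answer: 3

Derivation:
Current floor: 5, direction: down
Requests above: [6, 8, 9]
Requests below: [1, 3]
Moving down and requests lie below → nearest below is max([1, 3]) = 3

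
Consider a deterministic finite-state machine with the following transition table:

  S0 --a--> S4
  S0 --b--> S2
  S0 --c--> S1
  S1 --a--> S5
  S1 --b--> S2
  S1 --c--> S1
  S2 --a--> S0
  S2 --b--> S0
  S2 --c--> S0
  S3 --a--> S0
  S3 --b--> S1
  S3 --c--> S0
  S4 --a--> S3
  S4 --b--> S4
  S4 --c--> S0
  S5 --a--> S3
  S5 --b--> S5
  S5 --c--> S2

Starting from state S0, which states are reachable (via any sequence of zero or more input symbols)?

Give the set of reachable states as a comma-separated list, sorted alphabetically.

Answer: S0, S1, S2, S3, S4, S5

Derivation:
BFS from S0:
  visit S0: S0--a-->S4 (new), S0--b-->S2 (new), S0--c-->S1 (new)
  visit S4: S4--a-->S3 (new), S4--b-->S4 (seen), S4--c-->S0 (seen)
  visit S2: S2--a-->S0 (seen), S2--b-->S0 (seen), S2--c-->S0 (seen)
  visit S1: S1--a-->S5 (new), S1--b-->S2 (seen), S1--c-->S1 (seen)
  visit S3: S3--a-->S0 (seen), S3--b-->S1 (seen), S3--c-->S0 (seen)
  visit S5: S5--a-->S3 (seen), S5--b-->S5 (seen), S5--c-->S2 (seen)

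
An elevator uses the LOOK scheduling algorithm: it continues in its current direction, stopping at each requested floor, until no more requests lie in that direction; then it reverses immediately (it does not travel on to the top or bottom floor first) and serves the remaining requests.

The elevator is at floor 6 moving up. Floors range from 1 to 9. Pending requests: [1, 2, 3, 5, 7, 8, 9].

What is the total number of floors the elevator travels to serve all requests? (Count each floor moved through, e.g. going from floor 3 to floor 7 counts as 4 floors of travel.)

Answer: 11

Derivation:
Start at floor 6 moving up, LOOK stop order: [7, 8, 9, 5, 3, 2, 1]
  6 → 7: |7-6| = 1, total = 1
  7 → 8: |8-7| = 1, total = 2
  8 → 9: |9-8| = 1, total = 3
  9 → 5: |5-9| = 4, total = 7
  5 → 3: |3-5| = 2, total = 9
  3 → 2: |2-3| = 1, total = 10
  2 → 1: |1-2| = 1, total = 11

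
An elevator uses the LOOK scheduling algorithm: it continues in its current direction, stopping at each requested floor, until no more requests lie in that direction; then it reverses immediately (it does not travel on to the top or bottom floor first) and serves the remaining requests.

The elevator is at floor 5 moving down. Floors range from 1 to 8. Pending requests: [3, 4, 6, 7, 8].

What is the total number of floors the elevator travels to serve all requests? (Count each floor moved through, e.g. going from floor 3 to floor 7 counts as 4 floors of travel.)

Answer: 7

Derivation:
Start at floor 5 moving down, LOOK stop order: [4, 3, 6, 7, 8]
  5 → 4: |4-5| = 1, total = 1
  4 → 3: |3-4| = 1, total = 2
  3 → 6: |6-3| = 3, total = 5
  6 → 7: |7-6| = 1, total = 6
  7 → 8: |8-7| = 1, total = 7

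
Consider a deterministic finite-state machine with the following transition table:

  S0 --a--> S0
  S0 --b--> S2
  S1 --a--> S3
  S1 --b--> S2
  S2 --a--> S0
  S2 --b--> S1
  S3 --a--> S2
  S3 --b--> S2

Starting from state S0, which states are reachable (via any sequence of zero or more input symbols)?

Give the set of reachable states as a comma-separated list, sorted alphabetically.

Answer: S0, S1, S2, S3

Derivation:
BFS from S0:
  visit S0: S0--a-->S0 (seen), S0--b-->S2 (new)
  visit S2: S2--a-->S0 (seen), S2--b-->S1 (new)
  visit S1: S1--a-->S3 (new), S1--b-->S2 (seen)
  visit S3: S3--a-->S2 (seen), S3--b-->S2 (seen)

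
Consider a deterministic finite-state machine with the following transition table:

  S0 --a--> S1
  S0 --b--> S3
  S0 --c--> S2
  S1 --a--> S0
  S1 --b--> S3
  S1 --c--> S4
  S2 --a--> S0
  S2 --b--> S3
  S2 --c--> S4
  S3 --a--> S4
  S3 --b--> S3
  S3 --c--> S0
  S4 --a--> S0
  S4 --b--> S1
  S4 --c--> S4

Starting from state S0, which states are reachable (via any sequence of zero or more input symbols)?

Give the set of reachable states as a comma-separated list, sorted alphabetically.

BFS from S0:
  visit S0: S0--a-->S1 (new), S0--b-->S3 (new), S0--c-->S2 (new)
  visit S1: S1--a-->S0 (seen), S1--b-->S3 (seen), S1--c-->S4 (new)
  visit S3: S3--a-->S4 (seen), S3--b-->S3 (seen), S3--c-->S0 (seen)
  visit S2: S2--a-->S0 (seen), S2--b-->S3 (seen), S2--c-->S4 (seen)
  visit S4: S4--a-->S0 (seen), S4--b-->S1 (seen), S4--c-->S4 (seen)

Answer: S0, S1, S2, S3, S4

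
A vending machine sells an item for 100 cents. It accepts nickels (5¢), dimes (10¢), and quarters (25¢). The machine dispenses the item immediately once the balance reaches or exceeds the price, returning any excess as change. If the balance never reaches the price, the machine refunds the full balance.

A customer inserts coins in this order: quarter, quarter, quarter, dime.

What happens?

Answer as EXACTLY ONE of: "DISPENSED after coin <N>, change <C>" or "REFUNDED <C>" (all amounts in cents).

Price: 100¢
Coin 1 (quarter, 25¢): balance = 25¢
Coin 2 (quarter, 25¢): balance = 50¢
Coin 3 (quarter, 25¢): balance = 75¢
Coin 4 (dime, 10¢): balance = 85¢
All coins inserted, balance 85¢ < price 100¢ → REFUND 85¢

Answer: REFUNDED 85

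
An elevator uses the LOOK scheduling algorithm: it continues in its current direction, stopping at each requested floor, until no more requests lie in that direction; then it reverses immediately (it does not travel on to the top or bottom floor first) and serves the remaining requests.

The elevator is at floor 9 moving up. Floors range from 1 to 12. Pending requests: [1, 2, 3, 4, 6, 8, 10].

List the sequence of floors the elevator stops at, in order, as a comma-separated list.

Answer: 10, 8, 6, 4, 3, 2, 1

Derivation:
Current: 9, moving UP
Serve above first (ascending): [10]
Then reverse, serve below (descending): [8, 6, 4, 3, 2, 1]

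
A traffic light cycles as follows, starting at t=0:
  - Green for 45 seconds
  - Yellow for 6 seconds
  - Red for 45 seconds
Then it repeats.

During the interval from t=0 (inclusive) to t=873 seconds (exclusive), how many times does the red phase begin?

Cycle = 45+6+45 = 96s
red phase starts at t = k*96 + 51 for k=0,1,2,...
Need k*96+51 < 873 → k < 8.562
k ∈ {0, ..., 8} → 9 starts

Answer: 9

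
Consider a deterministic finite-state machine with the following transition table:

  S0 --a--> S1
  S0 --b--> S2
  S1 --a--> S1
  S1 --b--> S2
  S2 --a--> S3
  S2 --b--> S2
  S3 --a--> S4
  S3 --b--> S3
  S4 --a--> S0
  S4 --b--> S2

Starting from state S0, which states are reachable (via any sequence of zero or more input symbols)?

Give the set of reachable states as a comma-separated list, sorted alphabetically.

BFS from S0:
  visit S0: S0--a-->S1 (new), S0--b-->S2 (new)
  visit S1: S1--a-->S1 (seen), S1--b-->S2 (seen)
  visit S2: S2--a-->S3 (new), S2--b-->S2 (seen)
  visit S3: S3--a-->S4 (new), S3--b-->S3 (seen)
  visit S4: S4--a-->S0 (seen), S4--b-->S2 (seen)

Answer: S0, S1, S2, S3, S4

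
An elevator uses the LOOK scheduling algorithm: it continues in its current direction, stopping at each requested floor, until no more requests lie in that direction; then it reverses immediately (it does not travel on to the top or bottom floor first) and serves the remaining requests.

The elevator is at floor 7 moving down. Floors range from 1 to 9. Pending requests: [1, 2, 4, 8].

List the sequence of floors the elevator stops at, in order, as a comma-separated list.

Answer: 4, 2, 1, 8

Derivation:
Current: 7, moving DOWN
Serve below first (descending): [4, 2, 1]
Then reverse, serve above (ascending): [8]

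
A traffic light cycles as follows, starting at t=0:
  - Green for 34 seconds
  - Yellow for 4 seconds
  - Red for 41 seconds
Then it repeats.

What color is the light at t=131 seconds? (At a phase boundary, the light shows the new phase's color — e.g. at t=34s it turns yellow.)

Cycle length = 34 + 4 + 41 = 79s
t = 131, phase_t = 131 mod 79 = 52
52 >= 38 → RED

Answer: red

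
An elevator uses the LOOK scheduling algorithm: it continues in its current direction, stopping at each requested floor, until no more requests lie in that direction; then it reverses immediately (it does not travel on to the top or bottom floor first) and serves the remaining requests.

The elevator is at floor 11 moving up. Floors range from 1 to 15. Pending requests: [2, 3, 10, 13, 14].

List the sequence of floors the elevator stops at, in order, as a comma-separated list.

Current: 11, moving UP
Serve above first (ascending): [13, 14]
Then reverse, serve below (descending): [10, 3, 2]

Answer: 13, 14, 10, 3, 2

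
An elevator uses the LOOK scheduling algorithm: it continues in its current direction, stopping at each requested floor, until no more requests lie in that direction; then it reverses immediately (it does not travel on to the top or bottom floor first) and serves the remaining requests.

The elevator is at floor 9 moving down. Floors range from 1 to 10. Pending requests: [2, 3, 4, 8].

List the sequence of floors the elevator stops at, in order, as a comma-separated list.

Answer: 8, 4, 3, 2

Derivation:
Current: 9, moving DOWN
Serve below first (descending): [8, 4, 3, 2]
Then reverse, serve above (ascending): []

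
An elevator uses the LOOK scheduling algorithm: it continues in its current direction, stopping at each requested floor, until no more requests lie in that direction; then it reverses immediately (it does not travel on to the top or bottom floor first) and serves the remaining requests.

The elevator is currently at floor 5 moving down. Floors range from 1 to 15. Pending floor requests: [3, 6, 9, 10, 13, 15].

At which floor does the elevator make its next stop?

Current floor: 5, direction: down
Requests above: [6, 9, 10, 13, 15]
Requests below: [3]
Moving down and requests lie below → nearest below is max([3]) = 3

Answer: 3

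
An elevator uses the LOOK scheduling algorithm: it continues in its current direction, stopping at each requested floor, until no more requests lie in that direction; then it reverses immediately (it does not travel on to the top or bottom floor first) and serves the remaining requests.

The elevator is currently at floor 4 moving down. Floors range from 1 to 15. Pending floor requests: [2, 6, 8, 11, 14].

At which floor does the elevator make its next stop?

Answer: 2

Derivation:
Current floor: 4, direction: down
Requests above: [6, 8, 11, 14]
Requests below: [2]
Moving down and requests lie below → nearest below is max([2]) = 2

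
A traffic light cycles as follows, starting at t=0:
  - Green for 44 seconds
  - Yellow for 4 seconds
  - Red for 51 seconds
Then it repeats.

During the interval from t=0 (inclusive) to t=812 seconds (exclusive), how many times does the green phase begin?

Answer: 9

Derivation:
Cycle = 44+4+51 = 99s
green phase starts at t = k*99 + 0 for k=0,1,2,...
Need k*99+0 < 812 → k < 8.202
k ∈ {0, ..., 8} → 9 starts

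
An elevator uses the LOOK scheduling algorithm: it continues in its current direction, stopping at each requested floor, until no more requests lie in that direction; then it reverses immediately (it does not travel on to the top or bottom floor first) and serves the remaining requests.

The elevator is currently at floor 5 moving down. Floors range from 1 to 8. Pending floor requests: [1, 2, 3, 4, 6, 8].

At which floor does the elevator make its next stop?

Answer: 4

Derivation:
Current floor: 5, direction: down
Requests above: [6, 8]
Requests below: [1, 2, 3, 4]
Moving down and requests lie below → nearest below is max([1, 2, 3, 4]) = 4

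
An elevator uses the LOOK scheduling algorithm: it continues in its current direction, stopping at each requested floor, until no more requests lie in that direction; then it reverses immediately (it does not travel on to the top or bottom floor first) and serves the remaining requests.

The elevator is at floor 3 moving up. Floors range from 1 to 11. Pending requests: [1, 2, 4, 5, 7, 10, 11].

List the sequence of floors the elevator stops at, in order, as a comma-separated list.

Answer: 4, 5, 7, 10, 11, 2, 1

Derivation:
Current: 3, moving UP
Serve above first (ascending): [4, 5, 7, 10, 11]
Then reverse, serve below (descending): [2, 1]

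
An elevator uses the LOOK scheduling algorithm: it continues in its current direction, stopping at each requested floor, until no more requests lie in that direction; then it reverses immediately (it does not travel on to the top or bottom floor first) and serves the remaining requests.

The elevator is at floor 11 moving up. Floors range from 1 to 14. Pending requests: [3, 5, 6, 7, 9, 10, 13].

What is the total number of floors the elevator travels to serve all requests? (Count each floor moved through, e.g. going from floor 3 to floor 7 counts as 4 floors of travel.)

Answer: 12

Derivation:
Start at floor 11 moving up, LOOK stop order: [13, 10, 9, 7, 6, 5, 3]
  11 → 13: |13-11| = 2, total = 2
  13 → 10: |10-13| = 3, total = 5
  10 → 9: |9-10| = 1, total = 6
  9 → 7: |7-9| = 2, total = 8
  7 → 6: |6-7| = 1, total = 9
  6 → 5: |5-6| = 1, total = 10
  5 → 3: |3-5| = 2, total = 12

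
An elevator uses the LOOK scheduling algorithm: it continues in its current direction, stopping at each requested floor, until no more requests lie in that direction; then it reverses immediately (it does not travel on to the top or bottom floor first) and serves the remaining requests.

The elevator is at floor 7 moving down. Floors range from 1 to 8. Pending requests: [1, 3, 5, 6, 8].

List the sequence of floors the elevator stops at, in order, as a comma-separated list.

Answer: 6, 5, 3, 1, 8

Derivation:
Current: 7, moving DOWN
Serve below first (descending): [6, 5, 3, 1]
Then reverse, serve above (ascending): [8]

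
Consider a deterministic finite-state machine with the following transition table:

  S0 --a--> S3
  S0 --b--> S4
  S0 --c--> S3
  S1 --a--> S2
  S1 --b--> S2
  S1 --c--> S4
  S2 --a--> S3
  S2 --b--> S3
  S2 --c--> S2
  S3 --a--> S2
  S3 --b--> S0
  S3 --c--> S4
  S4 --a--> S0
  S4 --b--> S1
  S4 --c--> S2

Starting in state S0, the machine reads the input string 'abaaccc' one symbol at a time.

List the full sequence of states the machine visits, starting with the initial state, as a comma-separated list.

Start: S0
  read 'a': S0 --a--> S3
  read 'b': S3 --b--> S0
  read 'a': S0 --a--> S3
  read 'a': S3 --a--> S2
  read 'c': S2 --c--> S2
  read 'c': S2 --c--> S2
  read 'c': S2 --c--> S2

Answer: S0, S3, S0, S3, S2, S2, S2, S2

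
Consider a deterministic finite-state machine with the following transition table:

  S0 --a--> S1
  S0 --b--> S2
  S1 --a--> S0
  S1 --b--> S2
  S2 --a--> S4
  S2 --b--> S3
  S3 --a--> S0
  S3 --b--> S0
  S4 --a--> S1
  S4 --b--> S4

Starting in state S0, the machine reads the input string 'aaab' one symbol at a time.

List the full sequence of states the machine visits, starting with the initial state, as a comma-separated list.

Start: S0
  read 'a': S0 --a--> S1
  read 'a': S1 --a--> S0
  read 'a': S0 --a--> S1
  read 'b': S1 --b--> S2

Answer: S0, S1, S0, S1, S2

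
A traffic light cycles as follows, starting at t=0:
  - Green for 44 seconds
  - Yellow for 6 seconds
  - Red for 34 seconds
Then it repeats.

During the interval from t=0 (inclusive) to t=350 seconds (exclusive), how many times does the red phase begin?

Answer: 4

Derivation:
Cycle = 44+6+34 = 84s
red phase starts at t = k*84 + 50 for k=0,1,2,...
Need k*84+50 < 350 → k < 3.571
k ∈ {0, ..., 3} → 4 starts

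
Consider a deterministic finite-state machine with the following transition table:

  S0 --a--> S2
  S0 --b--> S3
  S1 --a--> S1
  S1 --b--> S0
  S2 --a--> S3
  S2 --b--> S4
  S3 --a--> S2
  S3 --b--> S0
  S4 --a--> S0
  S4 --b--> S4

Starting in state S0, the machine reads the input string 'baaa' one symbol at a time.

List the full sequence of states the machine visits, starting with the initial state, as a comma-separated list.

Start: S0
  read 'b': S0 --b--> S3
  read 'a': S3 --a--> S2
  read 'a': S2 --a--> S3
  read 'a': S3 --a--> S2

Answer: S0, S3, S2, S3, S2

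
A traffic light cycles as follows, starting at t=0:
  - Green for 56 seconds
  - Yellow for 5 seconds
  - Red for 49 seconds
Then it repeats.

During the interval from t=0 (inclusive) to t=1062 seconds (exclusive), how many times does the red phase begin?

Cycle = 56+5+49 = 110s
red phase starts at t = k*110 + 61 for k=0,1,2,...
Need k*110+61 < 1062 → k < 9.100
k ∈ {0, ..., 9} → 10 starts

Answer: 10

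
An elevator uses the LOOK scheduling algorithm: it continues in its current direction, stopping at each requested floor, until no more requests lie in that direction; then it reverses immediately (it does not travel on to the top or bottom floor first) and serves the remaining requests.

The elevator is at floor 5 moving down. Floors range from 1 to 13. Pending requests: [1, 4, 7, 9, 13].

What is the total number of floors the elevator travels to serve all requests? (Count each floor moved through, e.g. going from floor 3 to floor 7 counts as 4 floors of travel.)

Answer: 16

Derivation:
Start at floor 5 moving down, LOOK stop order: [4, 1, 7, 9, 13]
  5 → 4: |4-5| = 1, total = 1
  4 → 1: |1-4| = 3, total = 4
  1 → 7: |7-1| = 6, total = 10
  7 → 9: |9-7| = 2, total = 12
  9 → 13: |13-9| = 4, total = 16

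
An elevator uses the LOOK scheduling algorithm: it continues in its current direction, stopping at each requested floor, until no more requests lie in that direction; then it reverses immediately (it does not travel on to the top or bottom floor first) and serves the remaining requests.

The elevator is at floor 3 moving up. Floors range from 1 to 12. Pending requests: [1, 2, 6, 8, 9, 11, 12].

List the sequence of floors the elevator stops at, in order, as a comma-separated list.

Answer: 6, 8, 9, 11, 12, 2, 1

Derivation:
Current: 3, moving UP
Serve above first (ascending): [6, 8, 9, 11, 12]
Then reverse, serve below (descending): [2, 1]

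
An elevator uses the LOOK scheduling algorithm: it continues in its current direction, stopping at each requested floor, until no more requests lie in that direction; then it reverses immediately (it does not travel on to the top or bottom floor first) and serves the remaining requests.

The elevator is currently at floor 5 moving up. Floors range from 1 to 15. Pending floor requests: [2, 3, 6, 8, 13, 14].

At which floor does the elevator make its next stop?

Current floor: 5, direction: up
Requests above: [6, 8, 13, 14]
Requests below: [2, 3]
Moving up and requests lie above → nearest above is min([6, 8, 13, 14]) = 6

Answer: 6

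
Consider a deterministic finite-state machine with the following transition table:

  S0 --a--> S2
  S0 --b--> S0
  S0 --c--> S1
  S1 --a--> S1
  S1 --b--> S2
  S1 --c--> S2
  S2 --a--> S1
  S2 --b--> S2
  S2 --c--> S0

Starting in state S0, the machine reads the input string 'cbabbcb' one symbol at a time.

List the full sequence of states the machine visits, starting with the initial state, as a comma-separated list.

Start: S0
  read 'c': S0 --c--> S1
  read 'b': S1 --b--> S2
  read 'a': S2 --a--> S1
  read 'b': S1 --b--> S2
  read 'b': S2 --b--> S2
  read 'c': S2 --c--> S0
  read 'b': S0 --b--> S0

Answer: S0, S1, S2, S1, S2, S2, S0, S0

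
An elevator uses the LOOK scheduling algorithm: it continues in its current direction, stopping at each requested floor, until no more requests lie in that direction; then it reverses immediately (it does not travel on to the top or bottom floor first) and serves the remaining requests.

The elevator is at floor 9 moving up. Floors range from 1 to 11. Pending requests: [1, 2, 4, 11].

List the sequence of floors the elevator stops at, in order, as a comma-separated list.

Answer: 11, 4, 2, 1

Derivation:
Current: 9, moving UP
Serve above first (ascending): [11]
Then reverse, serve below (descending): [4, 2, 1]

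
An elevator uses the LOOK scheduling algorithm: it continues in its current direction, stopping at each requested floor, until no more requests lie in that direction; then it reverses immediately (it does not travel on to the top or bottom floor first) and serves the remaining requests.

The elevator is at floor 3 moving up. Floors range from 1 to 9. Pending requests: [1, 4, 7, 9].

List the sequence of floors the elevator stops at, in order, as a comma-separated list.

Answer: 4, 7, 9, 1

Derivation:
Current: 3, moving UP
Serve above first (ascending): [4, 7, 9]
Then reverse, serve below (descending): [1]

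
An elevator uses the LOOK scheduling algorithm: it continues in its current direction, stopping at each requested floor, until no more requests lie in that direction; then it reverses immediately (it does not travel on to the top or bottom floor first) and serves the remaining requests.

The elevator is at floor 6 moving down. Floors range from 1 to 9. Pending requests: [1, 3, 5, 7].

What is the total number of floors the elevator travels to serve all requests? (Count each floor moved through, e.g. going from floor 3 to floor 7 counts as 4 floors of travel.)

Answer: 11

Derivation:
Start at floor 6 moving down, LOOK stop order: [5, 3, 1, 7]
  6 → 5: |5-6| = 1, total = 1
  5 → 3: |3-5| = 2, total = 3
  3 → 1: |1-3| = 2, total = 5
  1 → 7: |7-1| = 6, total = 11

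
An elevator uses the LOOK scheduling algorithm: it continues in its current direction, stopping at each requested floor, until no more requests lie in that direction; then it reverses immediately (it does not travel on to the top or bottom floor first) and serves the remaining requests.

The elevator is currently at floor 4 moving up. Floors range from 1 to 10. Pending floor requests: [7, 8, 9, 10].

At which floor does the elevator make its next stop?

Answer: 7

Derivation:
Current floor: 4, direction: up
Requests above: [7, 8, 9, 10]
Requests below: []
Moving up and requests lie above → nearest above is min([7, 8, 9, 10]) = 7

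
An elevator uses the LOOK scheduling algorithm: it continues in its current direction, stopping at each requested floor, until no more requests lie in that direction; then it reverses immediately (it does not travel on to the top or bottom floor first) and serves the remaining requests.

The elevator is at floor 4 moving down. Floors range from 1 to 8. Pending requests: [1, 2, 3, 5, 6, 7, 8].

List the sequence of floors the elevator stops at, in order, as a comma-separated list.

Answer: 3, 2, 1, 5, 6, 7, 8

Derivation:
Current: 4, moving DOWN
Serve below first (descending): [3, 2, 1]
Then reverse, serve above (ascending): [5, 6, 7, 8]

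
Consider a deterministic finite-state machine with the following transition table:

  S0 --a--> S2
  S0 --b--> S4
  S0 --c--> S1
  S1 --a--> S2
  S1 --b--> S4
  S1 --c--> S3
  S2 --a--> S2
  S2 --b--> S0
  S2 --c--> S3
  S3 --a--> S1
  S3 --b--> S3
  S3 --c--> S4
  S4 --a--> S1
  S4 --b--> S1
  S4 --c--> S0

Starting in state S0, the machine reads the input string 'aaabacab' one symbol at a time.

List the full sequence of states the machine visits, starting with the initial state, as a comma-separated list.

Answer: S0, S2, S2, S2, S0, S2, S3, S1, S4

Derivation:
Start: S0
  read 'a': S0 --a--> S2
  read 'a': S2 --a--> S2
  read 'a': S2 --a--> S2
  read 'b': S2 --b--> S0
  read 'a': S0 --a--> S2
  read 'c': S2 --c--> S3
  read 'a': S3 --a--> S1
  read 'b': S1 --b--> S4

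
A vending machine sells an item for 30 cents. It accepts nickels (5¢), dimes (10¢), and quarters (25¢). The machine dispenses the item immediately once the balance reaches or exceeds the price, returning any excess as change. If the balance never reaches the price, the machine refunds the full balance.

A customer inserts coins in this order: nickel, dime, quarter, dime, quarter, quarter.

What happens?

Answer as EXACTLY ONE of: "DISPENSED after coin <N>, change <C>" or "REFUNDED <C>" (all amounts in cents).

Price: 30¢
Coin 1 (nickel, 5¢): balance = 5¢
Coin 2 (dime, 10¢): balance = 15¢
Coin 3 (quarter, 25¢): balance = 40¢
  → balance >= price → DISPENSE, change = 40 - 30 = 10¢

Answer: DISPENSED after coin 3, change 10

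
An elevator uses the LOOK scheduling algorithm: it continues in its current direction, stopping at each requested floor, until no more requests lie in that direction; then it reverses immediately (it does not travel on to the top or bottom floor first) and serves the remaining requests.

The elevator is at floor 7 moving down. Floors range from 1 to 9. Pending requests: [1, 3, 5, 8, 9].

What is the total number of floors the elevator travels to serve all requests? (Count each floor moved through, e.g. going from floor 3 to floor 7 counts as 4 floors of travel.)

Answer: 14

Derivation:
Start at floor 7 moving down, LOOK stop order: [5, 3, 1, 8, 9]
  7 → 5: |5-7| = 2, total = 2
  5 → 3: |3-5| = 2, total = 4
  3 → 1: |1-3| = 2, total = 6
  1 → 8: |8-1| = 7, total = 13
  8 → 9: |9-8| = 1, total = 14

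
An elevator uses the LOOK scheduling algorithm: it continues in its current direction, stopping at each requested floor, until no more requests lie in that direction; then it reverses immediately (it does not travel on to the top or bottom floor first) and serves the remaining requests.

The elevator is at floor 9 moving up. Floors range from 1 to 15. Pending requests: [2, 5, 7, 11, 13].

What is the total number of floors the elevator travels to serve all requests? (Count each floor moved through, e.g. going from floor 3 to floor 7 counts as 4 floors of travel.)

Answer: 15

Derivation:
Start at floor 9 moving up, LOOK stop order: [11, 13, 7, 5, 2]
  9 → 11: |11-9| = 2, total = 2
  11 → 13: |13-11| = 2, total = 4
  13 → 7: |7-13| = 6, total = 10
  7 → 5: |5-7| = 2, total = 12
  5 → 2: |2-5| = 3, total = 15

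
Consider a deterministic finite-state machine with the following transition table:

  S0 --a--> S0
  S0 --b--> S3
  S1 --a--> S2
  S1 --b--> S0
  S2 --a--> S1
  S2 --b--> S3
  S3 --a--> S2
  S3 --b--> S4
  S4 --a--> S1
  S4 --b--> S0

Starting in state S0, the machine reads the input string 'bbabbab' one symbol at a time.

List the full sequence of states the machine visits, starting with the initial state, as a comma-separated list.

Start: S0
  read 'b': S0 --b--> S3
  read 'b': S3 --b--> S4
  read 'a': S4 --a--> S1
  read 'b': S1 --b--> S0
  read 'b': S0 --b--> S3
  read 'a': S3 --a--> S2
  read 'b': S2 --b--> S3

Answer: S0, S3, S4, S1, S0, S3, S2, S3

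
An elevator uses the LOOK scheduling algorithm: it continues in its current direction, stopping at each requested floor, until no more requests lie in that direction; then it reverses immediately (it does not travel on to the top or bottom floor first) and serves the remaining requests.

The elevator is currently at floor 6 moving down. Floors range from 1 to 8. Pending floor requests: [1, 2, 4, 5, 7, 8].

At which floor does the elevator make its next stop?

Current floor: 6, direction: down
Requests above: [7, 8]
Requests below: [1, 2, 4, 5]
Moving down and requests lie below → nearest below is max([1, 2, 4, 5]) = 5

Answer: 5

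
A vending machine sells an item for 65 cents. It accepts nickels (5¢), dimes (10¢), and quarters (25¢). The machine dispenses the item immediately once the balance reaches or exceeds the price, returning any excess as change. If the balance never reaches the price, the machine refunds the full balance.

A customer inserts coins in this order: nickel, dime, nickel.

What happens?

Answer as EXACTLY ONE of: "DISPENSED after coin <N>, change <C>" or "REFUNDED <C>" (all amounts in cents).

Answer: REFUNDED 20

Derivation:
Price: 65¢
Coin 1 (nickel, 5¢): balance = 5¢
Coin 2 (dime, 10¢): balance = 15¢
Coin 3 (nickel, 5¢): balance = 20¢
All coins inserted, balance 20¢ < price 65¢ → REFUND 20¢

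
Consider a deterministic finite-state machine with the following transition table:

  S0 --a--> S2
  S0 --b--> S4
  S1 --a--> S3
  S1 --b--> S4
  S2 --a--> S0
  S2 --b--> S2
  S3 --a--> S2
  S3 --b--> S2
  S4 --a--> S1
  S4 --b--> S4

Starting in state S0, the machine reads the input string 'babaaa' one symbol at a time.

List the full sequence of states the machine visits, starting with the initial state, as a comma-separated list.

Start: S0
  read 'b': S0 --b--> S4
  read 'a': S4 --a--> S1
  read 'b': S1 --b--> S4
  read 'a': S4 --a--> S1
  read 'a': S1 --a--> S3
  read 'a': S3 --a--> S2

Answer: S0, S4, S1, S4, S1, S3, S2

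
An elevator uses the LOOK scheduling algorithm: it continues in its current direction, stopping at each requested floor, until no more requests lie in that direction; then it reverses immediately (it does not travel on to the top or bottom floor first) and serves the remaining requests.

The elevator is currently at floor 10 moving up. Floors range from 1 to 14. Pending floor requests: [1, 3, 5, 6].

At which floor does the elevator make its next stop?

Current floor: 10, direction: up
Requests above: []
Requests below: [1, 3, 5, 6]
Moving up but no requests above → reverse; nearest below is max([1, 3, 5, 6]) = 6

Answer: 6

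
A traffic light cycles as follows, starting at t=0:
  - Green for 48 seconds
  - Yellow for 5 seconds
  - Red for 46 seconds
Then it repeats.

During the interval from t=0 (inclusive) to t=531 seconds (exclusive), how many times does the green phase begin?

Answer: 6

Derivation:
Cycle = 48+5+46 = 99s
green phase starts at t = k*99 + 0 for k=0,1,2,...
Need k*99+0 < 531 → k < 5.364
k ∈ {0, ..., 5} → 6 starts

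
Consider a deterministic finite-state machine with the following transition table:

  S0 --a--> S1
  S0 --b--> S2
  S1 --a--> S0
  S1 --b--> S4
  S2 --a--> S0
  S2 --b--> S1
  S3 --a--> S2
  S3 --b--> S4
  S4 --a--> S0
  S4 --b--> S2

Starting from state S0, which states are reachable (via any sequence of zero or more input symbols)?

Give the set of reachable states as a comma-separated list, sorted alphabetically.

Answer: S0, S1, S2, S4

Derivation:
BFS from S0:
  visit S0: S0--a-->S1 (new), S0--b-->S2 (new)
  visit S1: S1--a-->S0 (seen), S1--b-->S4 (new)
  visit S2: S2--a-->S0 (seen), S2--b-->S1 (seen)
  visit S4: S4--a-->S0 (seen), S4--b-->S2 (seen)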